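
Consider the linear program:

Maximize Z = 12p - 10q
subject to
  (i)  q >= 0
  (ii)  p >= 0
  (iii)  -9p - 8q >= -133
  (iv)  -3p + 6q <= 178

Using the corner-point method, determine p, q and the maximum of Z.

Corner points and Z = 12p - 10q:
  (0, 0) → Z = 0
  (133/9, 0) → Z = 532/3
  (0, 133/8) → Z = -665/4

p = 133/9, q = 0, maximum Z = 532/3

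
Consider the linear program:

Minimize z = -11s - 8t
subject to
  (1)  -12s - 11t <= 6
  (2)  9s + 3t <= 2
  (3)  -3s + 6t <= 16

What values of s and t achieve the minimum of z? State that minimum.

The optimum lies where 9s + 3t = 2 and -3s + 6t = 16.
Solving simultaneously gives s = -4/7, t = 50/21.

s = -4/7, t = 50/21, minimum z = -268/21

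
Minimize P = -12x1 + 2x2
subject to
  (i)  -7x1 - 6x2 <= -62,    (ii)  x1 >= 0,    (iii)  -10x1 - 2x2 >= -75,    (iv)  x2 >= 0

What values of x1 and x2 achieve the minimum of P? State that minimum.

Extreme points and P = -12x1 + 2x2:
  (0, 31/3) → P = 62/3
  (163/23, 95/46) → P = -1861/23
  (0, 75/2) → P = 75

At the optimal vertex, -7x1 - 6x2 = -62 and -10x1 - 2x2 = -75.
Solving simultaneously gives x1 = 163/23, x2 = 95/46.

x1 = 163/23, x2 = 95/46, minimum P = -1861/23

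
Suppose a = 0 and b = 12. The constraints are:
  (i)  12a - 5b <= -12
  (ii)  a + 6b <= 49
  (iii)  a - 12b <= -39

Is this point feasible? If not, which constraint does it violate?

Constraint (ii): a + 6b = 72, which is not ≤ 49. All other constraints are satisfied.

not feasible — violates (ii)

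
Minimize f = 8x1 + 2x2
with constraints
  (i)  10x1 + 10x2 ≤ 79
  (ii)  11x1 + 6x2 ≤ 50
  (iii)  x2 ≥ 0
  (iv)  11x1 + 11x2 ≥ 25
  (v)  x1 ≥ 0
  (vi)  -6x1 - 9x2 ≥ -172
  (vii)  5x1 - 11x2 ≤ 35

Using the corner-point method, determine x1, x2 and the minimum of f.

x1 = 0, x2 = 25/11, minimum f = 50/11

Corner points and f = 8x1 + 2x2:
  (13/25, 369/50) → f = 473/25
  (0, 79/10) → f = 79/5
  (50/11, 0) → f = 400/11
  (25/11, 0) → f = 200/11
  (0, 25/11) → f = 50/11

At the optimal vertex, 11x1 + 11x2 = 25 and x1 = 0.
Solving simultaneously gives x1 = 0, x2 = 25/11.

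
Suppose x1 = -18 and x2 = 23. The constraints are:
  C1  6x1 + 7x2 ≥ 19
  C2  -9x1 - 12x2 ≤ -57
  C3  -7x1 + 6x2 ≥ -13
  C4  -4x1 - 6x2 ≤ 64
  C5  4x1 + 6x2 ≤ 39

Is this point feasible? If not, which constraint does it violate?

Constraint C5: 4x1 + 6x2 = 66, which is not ≤ 39. All other constraints are satisfied.

not feasible — violates C5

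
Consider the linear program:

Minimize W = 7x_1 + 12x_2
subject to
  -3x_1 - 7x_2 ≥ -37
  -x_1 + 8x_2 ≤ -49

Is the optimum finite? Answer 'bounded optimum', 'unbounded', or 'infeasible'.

From the feasible point (639/31, -110/31), moving in the direction (-8, -1) keeps every constraint satisfied while W decreases without bound.

unbounded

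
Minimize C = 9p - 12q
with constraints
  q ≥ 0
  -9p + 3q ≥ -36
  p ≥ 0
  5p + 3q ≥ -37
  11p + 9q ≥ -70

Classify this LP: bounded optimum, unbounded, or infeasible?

unbounded

From the feasible point (4, 0), moving in the direction (0, 1) keeps every constraint satisfied while C decreases without bound.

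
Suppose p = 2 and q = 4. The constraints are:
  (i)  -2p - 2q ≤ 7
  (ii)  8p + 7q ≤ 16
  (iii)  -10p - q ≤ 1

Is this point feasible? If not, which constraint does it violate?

Constraint (ii): 8p + 7q = 44, which is not ≤ 16. All other constraints are satisfied.

not feasible — violates (ii)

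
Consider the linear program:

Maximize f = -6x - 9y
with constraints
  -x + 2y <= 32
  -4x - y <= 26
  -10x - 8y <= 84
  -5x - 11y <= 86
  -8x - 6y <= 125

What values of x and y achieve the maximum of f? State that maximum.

x = -118/35, y = -44/7, maximum f = 384/5

Extreme points and f = -6x - 9y:
  (-28/3, 34/3) → f = -46
  (-62/11, -38/11) → f = 714/11
  (-118/35, -44/7) → f = 384/5
The feasible region is unbounded (it extends along (2, 1), (11, -5)), but f strictly decreases along every unbounded feasible direction, so there is no improving ray and the maximum is attained at a vertex.

At the optimal vertex, -10x - 8y = 84 and -5x - 11y = 86.
Solving simultaneously gives x = -118/35, y = -44/7.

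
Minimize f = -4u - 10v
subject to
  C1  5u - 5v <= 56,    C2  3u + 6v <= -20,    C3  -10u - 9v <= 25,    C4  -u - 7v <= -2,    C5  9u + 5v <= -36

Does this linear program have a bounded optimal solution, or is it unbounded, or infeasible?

infeasible

The boundaries 3u + 6v = -20 and -u - 7v = -2 meet at (-152/15, 26/15), but that point violates -10u - 9v ≤ 25. Every candidate vertex is excluded by some other constraint, so the feasible region is empty.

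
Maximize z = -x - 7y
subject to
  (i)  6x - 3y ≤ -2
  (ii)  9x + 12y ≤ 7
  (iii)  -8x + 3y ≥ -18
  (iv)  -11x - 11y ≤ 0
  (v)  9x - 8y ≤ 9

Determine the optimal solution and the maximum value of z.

x = -2/9, y = 2/9, maximum z = -4/3

Vertices and z = -x - 7y:
  (-1/33, 20/33) → z = -139/33
  (-2/9, 2/9) → z = -4/3
  (-7/3, 7/3) → z = -14

The binding constraints are 6x - 3y = -2 and -11x - 11y = 0.
Solving simultaneously gives x = -2/9, y = 2/9.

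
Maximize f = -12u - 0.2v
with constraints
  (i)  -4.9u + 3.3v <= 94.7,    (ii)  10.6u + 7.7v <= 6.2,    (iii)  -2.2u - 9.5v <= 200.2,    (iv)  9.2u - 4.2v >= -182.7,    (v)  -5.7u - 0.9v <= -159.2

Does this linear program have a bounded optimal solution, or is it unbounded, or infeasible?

The boundaries -4.9u + 3.3v = 94.7 and 10.6u + 7.7v = 6.2 meet at (-6443/661, 103420/7271), but that point violates -5.7u - 0.9v ≤ -159.2. Every candidate vertex is excluded by some other constraint, so the feasible region is empty.

infeasible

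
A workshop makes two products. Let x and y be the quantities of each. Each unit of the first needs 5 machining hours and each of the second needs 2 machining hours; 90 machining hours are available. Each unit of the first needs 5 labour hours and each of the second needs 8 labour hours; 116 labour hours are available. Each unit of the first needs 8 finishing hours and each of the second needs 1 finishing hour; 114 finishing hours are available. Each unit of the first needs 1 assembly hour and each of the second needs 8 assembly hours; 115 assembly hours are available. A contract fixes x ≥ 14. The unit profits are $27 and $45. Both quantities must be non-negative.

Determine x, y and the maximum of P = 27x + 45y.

x = 14, y = 2, maximum P = 468

Corner points and P = 27x + 45y:
  (57/4, 0) → P = 1539/4
  (14, 0) → P = 378
  (14, 2) → P = 468

The optimum lies where 8x + y = 114 and x = 14.
Solving simultaneously gives x = 14, y = 2.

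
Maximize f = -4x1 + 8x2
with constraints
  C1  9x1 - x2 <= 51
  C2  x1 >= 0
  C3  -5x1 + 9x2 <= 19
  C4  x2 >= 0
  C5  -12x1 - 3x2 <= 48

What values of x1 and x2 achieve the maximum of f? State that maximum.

x1 = 239/38, x2 = 213/38, maximum f = 374/19

Vertices and f = -4x1 + 8x2:
  (239/38, 213/38) → f = 374/19
  (17/3, 0) → f = -68/3
  (0, 19/9) → f = 152/9
  (0, 0) → f = 0

The optimum lies where 9x1 - x2 = 51 and -5x1 + 9x2 = 19.
Solving simultaneously gives x1 = 239/38, x2 = 213/38.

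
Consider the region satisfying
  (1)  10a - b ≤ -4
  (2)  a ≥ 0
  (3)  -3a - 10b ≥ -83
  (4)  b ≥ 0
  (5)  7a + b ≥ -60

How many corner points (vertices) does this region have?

3

The feasible vertices (each the meet of two boundaries and inside every other half-plane) are:
  (0, 4)
  (43/103, 842/103)
  (0, 83/10)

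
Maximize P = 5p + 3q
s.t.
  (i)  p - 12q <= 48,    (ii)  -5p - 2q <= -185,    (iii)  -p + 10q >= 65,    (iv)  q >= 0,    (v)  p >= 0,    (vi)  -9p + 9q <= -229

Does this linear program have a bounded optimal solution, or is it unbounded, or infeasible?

unbounded

From the feasible point (2875/81, 814/81), moving in the direction (9, 9) keeps every constraint satisfied while P increases without bound.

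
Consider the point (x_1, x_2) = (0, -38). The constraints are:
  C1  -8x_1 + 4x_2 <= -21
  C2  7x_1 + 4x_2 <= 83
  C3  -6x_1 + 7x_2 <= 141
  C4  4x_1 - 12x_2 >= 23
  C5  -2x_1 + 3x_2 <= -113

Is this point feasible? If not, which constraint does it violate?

C1: -152 ≤ -21 ✓
C2: -152 ≤ 83 ✓
C3: -266 ≤ 141 ✓
C4: 456 ≥ 23 ✓
C5: -114 ≤ -113 ✓

feasible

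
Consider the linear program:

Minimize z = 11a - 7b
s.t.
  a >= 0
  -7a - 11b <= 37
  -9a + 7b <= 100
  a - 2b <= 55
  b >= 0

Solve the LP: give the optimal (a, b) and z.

a = 0, b = 100/7, minimum z = -100

Extreme points and z = 11a - 7b:
  (0, 100/7) → z = -100
  (0, 0) → z = 0
  (55, 0) → z = 605
The feasible region is unbounded (it extends along (2, 1), (7, 9)), but z strictly increases along every unbounded feasible direction, so there is no improving ray and the minimum is attained at a vertex.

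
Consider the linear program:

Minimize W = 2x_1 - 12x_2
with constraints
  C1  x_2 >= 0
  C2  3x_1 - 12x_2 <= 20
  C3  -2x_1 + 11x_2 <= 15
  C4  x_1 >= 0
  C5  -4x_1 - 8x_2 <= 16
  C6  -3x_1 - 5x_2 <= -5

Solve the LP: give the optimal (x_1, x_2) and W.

Feasible corners and W = 2x_1 - 12x_2:
  (20/3, 0) → W = 40/3
  (5/3, 0) → W = 10/3
  (400/9, 85/9) → W = -220/9
  (0, 15/11) → W = -180/11
  (0, 1) → W = -12

The binding constraints are 3x_1 - 12x_2 = 20 and -2x_1 + 11x_2 = 15.
Solving simultaneously gives x_1 = 400/9, x_2 = 85/9.

x_1 = 400/9, x_2 = 85/9, minimum W = -220/9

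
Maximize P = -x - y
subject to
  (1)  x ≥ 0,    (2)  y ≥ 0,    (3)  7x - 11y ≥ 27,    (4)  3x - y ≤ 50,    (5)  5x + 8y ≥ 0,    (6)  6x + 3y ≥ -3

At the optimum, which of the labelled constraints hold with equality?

Corner points and P = -x - y:
  (27/7, 0) → P = -27/7
  (50/3, 0) → P = -50/3
  (523/26, 269/26) → P = -396/13

The maximum is at (27/7, 0). Substituting into each constraint, equality holds for (2) and (3); the remaining constraints have slack.

(2) and (3)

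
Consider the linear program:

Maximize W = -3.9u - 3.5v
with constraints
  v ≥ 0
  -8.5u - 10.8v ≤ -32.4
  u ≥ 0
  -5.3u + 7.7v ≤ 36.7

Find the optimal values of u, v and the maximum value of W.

Vertices and W = -3.9u - 3.5v:
  (324/85, 0) → W = -6318/425
  (0, 3) → W = -21/2
  (0, 367/77) → W = -367/22
The feasible region is unbounded (it extends along (77, 53), (1, 0)), but W strictly decreases along every unbounded feasible direction, so there is no improving ray and the maximum is attained at a vertex.

u = 0, v = 3, maximum W = -10.5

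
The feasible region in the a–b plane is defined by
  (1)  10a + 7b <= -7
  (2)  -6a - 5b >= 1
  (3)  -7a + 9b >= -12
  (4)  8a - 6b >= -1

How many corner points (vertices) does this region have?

3

Of the 6 pairwise boundary intersections, those satisfying every inequality are:
  (21/139, -169/139)
  (-49/116, -23/58)
  (-27/10, -103/30)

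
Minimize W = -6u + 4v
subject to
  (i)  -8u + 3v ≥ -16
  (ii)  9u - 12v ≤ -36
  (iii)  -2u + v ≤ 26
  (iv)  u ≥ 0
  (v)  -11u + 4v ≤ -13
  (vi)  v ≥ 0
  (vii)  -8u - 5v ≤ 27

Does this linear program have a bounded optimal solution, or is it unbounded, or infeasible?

Vertices and W = -6u + 4v:
  (100/23, 144/23) → W = -24/23
  (47, 120) → W = 198
  (25/8, 171/32) → W = 21/8
  (39, 104) → W = 182
The feasible region has finitely many vertices and no improving ray; the minimum is -24/23 at (100/23, 144/23).

bounded optimum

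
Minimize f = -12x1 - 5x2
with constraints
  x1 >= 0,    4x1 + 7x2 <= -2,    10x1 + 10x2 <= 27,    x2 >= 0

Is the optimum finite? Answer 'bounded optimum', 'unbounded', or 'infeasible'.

The boundaries x1 = 0 and 4x1 + 7x2 = -2 meet at (0, -2/7), but that point violates x2 ≥ 0. Every candidate vertex is excluded by some other constraint, so the feasible region is empty.

infeasible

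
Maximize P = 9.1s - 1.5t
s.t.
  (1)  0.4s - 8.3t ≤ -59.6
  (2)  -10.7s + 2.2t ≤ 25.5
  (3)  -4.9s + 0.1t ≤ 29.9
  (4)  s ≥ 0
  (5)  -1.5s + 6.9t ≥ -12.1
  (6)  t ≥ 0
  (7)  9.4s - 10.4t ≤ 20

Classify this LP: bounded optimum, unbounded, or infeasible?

unbounded

From the feasible point (0, 596/83), moving in the direction (10.4, 9.4) keeps every constraint satisfied while P increases without bound.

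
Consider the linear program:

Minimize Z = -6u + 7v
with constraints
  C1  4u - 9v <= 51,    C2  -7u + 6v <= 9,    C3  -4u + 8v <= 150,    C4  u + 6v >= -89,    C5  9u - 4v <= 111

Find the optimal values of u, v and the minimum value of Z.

The binding constraints are 4u - 9v = 51 and 9u - 4v = 111.
Solving simultaneously gives u = 159/13, v = -3/13.

u = 159/13, v = -3/13, minimum Z = -75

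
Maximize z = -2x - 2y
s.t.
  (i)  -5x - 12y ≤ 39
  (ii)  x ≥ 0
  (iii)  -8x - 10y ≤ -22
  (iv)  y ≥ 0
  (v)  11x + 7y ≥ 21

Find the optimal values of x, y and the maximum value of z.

x = 28/27, y = 37/27, maximum z = -130/27

Vertices and z = -2x - 2y:
  (0, 3) → z = -6
  (11/4, 0) → z = -11/2
  (28/27, 37/27) → z = -130/27
The feasible region is unbounded (it extends along (0, 1), (1, 0)), but z strictly decreases along every unbounded feasible direction, so there is no improving ray and the maximum is attained at a vertex.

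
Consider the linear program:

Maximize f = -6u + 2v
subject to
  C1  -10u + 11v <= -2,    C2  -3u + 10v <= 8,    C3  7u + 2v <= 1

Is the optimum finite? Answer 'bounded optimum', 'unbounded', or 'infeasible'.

unbounded

From the feasible point (15/97, -4/97), moving in the direction (-11, -10) keeps every constraint satisfied while f increases without bound.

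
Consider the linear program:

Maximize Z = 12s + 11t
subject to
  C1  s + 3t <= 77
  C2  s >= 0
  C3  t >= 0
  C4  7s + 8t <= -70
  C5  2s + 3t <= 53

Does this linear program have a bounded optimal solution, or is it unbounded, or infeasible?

infeasible

The boundaries s + 3t = 77 and 7s + 8t = -70 meet at (-826/13, 609/13), but that point violates s ≥ 0. Every candidate vertex is excluded by some other constraint, so the feasible region is empty.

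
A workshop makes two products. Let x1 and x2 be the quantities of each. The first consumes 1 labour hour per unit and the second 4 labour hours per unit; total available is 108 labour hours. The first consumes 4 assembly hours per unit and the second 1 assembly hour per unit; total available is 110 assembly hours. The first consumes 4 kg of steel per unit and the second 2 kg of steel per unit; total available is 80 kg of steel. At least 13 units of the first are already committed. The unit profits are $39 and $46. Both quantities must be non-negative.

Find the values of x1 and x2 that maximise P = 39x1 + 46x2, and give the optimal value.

x1 = 13, x2 = 14, maximum P = 1151

Extreme points and P = 39x1 + 46x2:
  (20, 0) → P = 780
  (13, 0) → P = 507
  (13, 14) → P = 1151

At the optimal vertex, 4x1 + 2x2 = 80 and x1 = 13.
Solving simultaneously gives x1 = 13, x2 = 14.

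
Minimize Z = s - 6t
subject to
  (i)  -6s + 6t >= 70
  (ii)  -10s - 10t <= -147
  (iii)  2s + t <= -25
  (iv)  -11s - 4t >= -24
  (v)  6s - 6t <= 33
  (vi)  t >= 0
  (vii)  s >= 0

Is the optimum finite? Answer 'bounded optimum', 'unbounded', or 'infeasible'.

The boundaries -10s - 10t = -147 and 2s + t = -25 meet at (-397/10, 272/5), but that point violates s ≥ 0. Every candidate vertex is excluded by some other constraint, so the feasible region is empty.

infeasible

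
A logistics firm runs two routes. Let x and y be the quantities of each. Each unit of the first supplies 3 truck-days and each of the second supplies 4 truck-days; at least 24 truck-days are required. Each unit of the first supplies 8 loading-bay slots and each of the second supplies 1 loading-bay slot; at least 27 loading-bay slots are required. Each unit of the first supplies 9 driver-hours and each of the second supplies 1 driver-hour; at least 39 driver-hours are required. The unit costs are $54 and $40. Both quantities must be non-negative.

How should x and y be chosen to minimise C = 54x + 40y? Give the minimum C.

x = 4, y = 3, minimum C = 336

Vertices and C = 54x + 40y:
  (0, 39) → C = 1560
  (8, 0) → C = 432
  (4, 3) → C = 336
The feasible region is unbounded (it extends along (0, 1), (1, 0)), but C strictly increases along every unbounded feasible direction, so there is no improving ray and the minimum is attained at a vertex.

The binding constraints are 3x + 4y = 24 and 9x + y = 39.
Solving simultaneously gives x = 4, y = 3.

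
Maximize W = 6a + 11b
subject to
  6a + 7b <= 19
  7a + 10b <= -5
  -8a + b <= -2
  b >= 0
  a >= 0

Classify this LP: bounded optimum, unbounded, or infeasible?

infeasible

The boundaries 6a + 7b = 19 and 7a + 10b = -5 meet at (225/11, -163/11), but that point violates b ≥ 0. Every candidate vertex is excluded by some other constraint, so the feasible region is empty.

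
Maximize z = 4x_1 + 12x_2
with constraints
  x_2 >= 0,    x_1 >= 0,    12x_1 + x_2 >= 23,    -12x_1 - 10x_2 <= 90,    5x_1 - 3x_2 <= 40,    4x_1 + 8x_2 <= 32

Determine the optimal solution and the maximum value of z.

Feasible corners and z = 4x_1 + 12x_2:
  (23/12, 0) → z = 23/3
  (8, 0) → z = 32
  (38/23, 73/23) → z = 1028/23

x_1 = 38/23, x_2 = 73/23, maximum z = 1028/23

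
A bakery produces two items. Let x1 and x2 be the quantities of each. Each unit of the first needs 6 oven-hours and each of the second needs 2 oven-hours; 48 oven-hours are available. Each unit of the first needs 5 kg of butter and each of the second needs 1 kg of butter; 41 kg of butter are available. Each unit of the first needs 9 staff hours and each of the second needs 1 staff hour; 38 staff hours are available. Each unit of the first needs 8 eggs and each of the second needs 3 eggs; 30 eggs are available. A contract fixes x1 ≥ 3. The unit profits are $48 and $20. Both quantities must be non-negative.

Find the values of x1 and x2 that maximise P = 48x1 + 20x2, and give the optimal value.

Feasible corners and P = 48x1 + 20x2:
  (15/4, 0) → P = 180
  (3, 0) → P = 144
  (3, 2) → P = 184

x1 = 3, x2 = 2, maximum P = 184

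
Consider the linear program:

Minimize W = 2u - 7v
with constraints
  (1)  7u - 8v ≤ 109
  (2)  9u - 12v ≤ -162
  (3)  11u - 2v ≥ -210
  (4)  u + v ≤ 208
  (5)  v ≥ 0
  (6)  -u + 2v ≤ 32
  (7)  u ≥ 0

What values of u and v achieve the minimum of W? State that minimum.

Extreme points and W = 2u - 7v:
  (10, 21) → W = -127
  (0, 27/2) → W = -189/2
  (0, 16) → W = -112

The optimum lies where 9u - 12v = -162 and -u + 2v = 32.
Solving simultaneously gives u = 10, v = 21.

u = 10, v = 21, minimum W = -127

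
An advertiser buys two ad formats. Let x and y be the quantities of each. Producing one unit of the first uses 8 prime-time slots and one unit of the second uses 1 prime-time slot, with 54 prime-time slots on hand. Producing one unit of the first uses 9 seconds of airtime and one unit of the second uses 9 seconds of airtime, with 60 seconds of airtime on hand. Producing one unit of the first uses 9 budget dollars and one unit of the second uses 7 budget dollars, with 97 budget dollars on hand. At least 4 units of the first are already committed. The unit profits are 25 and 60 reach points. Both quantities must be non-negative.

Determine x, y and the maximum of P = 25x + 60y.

x = 4, y = 8/3, maximum P = 260

Extreme points and P = 25x + 60y:
  (20/3, 0) → P = 500/3
  (4, 0) → P = 100
  (4, 8/3) → P = 260

The optimum lies where 9x + 9y = 60 and x = 4.
Solving simultaneously gives x = 4, y = 8/3.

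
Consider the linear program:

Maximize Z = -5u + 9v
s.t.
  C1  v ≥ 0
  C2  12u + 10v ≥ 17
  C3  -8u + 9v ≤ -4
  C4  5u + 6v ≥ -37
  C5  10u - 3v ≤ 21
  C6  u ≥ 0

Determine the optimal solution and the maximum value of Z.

Feasible corners and Z = -5u + 9v:
  (17/12, 0) → Z = -85/12
  (21/10, 0) → Z = -21/2
  (193/188, 22/47) → Z = -173/188
  (59/22, 64/33) → Z = 89/22

u = 59/22, v = 64/33, maximum Z = 89/22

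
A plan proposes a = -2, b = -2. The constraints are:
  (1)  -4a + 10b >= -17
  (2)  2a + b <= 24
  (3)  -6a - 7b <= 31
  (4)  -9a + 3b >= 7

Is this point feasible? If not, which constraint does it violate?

feasible

(1): -12 ≥ -17 ✓
(2): -6 ≤ 24 ✓
(3): 26 ≤ 31 ✓
(4): 12 ≥ 7 ✓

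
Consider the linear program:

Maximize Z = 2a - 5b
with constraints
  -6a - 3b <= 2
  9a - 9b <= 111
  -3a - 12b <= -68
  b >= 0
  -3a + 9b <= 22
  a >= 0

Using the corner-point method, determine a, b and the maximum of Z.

Corner points and Z = 2a - 5b:
  (72/5, 31/15) → Z = 277/15
  (133/6, 59/6) → Z = -29/6
  (116/21, 30/7) → Z = -218/21

a = 72/5, b = 31/15, maximum Z = 277/15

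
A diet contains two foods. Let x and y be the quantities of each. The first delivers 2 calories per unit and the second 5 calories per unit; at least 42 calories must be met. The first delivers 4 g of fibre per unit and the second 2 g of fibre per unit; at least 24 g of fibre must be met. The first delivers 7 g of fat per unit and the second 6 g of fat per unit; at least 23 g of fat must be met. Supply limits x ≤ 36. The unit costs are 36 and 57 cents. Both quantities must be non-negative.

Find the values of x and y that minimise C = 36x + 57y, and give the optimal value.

Extreme points and C = 36x + 57y:
  (0, 12) → C = 684
  (21, 0) → C = 756
  (36, 0) → C = 1296
  (9/4, 15/2) → C = 1017/2
The feasible region is unbounded (it extends along (0, 1)), but C strictly increases along every unbounded feasible direction, so there is no improving ray and the minimum is attained at a vertex.

At the optimal vertex, 2x + 5y = 42 and 4x + 2y = 24.
Solving simultaneously gives x = 9/4, y = 15/2.

x = 9/4, y = 15/2, minimum C = 1017/2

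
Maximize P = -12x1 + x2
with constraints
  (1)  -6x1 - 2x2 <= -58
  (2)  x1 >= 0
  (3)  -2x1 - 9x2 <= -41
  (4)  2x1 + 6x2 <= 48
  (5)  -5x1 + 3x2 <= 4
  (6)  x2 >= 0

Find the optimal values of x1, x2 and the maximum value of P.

Feasible corners and P = -12x1 + x2:
  (44/5, 13/5) → P = -103
  (63/8, 43/8) → P = -713/8
  (41/2, 0) → P = -246
  (24, 0) → P = -288

At the optimal vertex, -6x1 - 2x2 = -58 and 2x1 + 6x2 = 48.
Solving simultaneously gives x1 = 63/8, x2 = 43/8.

x1 = 63/8, x2 = 43/8, maximum P = -713/8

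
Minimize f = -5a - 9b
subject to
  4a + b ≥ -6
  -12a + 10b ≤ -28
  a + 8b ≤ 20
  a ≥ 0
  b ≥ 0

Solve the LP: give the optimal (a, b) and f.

a = 20, b = 0, minimum f = -100

Extreme points and f = -5a - 9b:
  (4, 2) → f = -38
  (7/3, 0) → f = -35/3
  (20, 0) → f = -100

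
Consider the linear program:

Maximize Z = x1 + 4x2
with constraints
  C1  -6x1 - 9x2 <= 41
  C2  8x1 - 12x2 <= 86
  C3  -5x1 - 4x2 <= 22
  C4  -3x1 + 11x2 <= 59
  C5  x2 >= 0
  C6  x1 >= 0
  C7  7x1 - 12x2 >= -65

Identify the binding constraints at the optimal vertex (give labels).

Feasible corners and Z = x1 + 4x2:
  (827/26, 365/26) → Z = 2287/26
  (43/4, 0) → Z = 43/4
  (0, 59/11) → Z = 236/11
  (0, 0) → Z = 0

The maximum is at (827/26, 365/26). Substituting into each constraint, equality holds for C2 and C4; the remaining constraints have slack.

C2 and C4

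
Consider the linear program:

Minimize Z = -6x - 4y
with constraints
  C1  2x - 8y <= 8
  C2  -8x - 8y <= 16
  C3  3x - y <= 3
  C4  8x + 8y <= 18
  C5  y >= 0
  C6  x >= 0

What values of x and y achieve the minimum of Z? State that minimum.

Vertices and Z = -6x - 4y:
  (21/16, 15/16) → Z = -93/8
  (1, 0) → Z = -6
  (0, 9/4) → Z = -9
  (0, 0) → Z = 0

The optimum lies where 3x - y = 3 and 8x + 8y = 18.
Solving simultaneously gives x = 21/16, y = 15/16.

x = 21/16, y = 15/16, minimum Z = -93/8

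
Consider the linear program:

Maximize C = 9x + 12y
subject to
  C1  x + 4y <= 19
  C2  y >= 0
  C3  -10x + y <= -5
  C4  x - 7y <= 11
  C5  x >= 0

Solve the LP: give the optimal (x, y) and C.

Vertices and C = 9x + 12y:
  (39/41, 185/41) → C = 2571/41
  (177/11, 8/11) → C = 1689/11
  (1/2, 0) → C = 9/2
  (11, 0) → C = 99

At the optimal vertex, x + 4y = 19 and x - 7y = 11.
Solving simultaneously gives x = 177/11, y = 8/11.

x = 177/11, y = 8/11, maximum C = 1689/11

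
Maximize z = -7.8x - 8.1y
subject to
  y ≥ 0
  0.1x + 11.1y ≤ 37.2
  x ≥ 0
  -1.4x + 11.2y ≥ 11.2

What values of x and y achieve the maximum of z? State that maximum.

Feasible corners and z = -7.8x - 8.1y:
  (0, 124/37) → z = -5022/185
  (2088/119, 380/119) → z = -96822/595
  (0, 1) → z = -81/10

x = 0, y = 1, maximum z = -8.1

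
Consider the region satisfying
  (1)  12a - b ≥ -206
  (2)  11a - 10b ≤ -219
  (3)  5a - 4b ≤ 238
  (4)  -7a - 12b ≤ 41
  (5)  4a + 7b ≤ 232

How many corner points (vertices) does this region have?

Intersecting each pair of boundary lines and keeping only the points that satisfy every inequality leaves:
  (-2513/151, 950/151)
  (-55/4, 41)
  (-1519/101, 541/101)
  (787/117, 3428/117)

4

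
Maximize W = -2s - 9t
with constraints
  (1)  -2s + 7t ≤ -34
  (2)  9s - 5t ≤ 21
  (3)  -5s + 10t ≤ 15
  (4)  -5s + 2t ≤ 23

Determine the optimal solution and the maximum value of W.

s = -157/7, t = -312/7, maximum W = 446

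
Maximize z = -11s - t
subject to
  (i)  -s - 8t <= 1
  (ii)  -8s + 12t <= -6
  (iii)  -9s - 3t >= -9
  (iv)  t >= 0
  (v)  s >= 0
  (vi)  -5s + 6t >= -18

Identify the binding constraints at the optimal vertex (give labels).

(ii) and (iv)

Extreme points and z = -11s - t:
  (21/22, 3/22) → z = -117/11
  (3/4, 0) → z = -33/4
  (1, 0) → z = -11

The maximum is at (3/4, 0). Substituting into each constraint, equality holds for (ii) and (iv); the remaining constraints have slack.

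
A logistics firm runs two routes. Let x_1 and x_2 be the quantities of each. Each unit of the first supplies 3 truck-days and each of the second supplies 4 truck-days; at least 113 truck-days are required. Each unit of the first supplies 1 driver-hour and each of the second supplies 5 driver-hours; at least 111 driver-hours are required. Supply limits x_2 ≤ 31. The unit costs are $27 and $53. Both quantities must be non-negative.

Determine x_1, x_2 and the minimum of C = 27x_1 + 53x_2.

x_1 = 11, x_2 = 20, minimum C = 1357

Corner points and C = 27x_1 + 53x_2:
  (0, 113/4) → C = 5989/4
  (0, 31) → C = 1643
  (111, 0) → C = 2997
  (11, 20) → C = 1357
The feasible region is unbounded (it extends along (1, 0)), but C strictly increases along every unbounded feasible direction, so there is no improving ray and the minimum is attained at a vertex.

The binding constraints are 3x_1 + 4x_2 = 113 and x_1 + 5x_2 = 111.
Solving simultaneously gives x_1 = 11, x_2 = 20.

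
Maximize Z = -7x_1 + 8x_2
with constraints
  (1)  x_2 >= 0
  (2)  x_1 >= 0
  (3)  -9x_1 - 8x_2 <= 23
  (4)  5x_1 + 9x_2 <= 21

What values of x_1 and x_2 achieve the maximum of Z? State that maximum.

x_1 = 0, x_2 = 7/3, maximum Z = 56/3

Vertices and Z = -7x_1 + 8x_2:
  (0, 0) → Z = 0
  (21/5, 0) → Z = -147/5
  (0, 7/3) → Z = 56/3

At the optimal vertex, x_1 = 0 and 5x_1 + 9x_2 = 21.
Solving simultaneously gives x_1 = 0, x_2 = 7/3.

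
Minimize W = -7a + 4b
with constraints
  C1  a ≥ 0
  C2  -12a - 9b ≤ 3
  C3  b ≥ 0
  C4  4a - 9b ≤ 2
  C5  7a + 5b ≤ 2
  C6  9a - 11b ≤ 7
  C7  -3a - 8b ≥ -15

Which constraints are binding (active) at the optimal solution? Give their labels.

Corner points and W = -7a + 4b:
  (0, 0) → W = 0
  (0, 2/5) → W = 8/5
  (2/7, 0) → W = -2

The minimum is at (2/7, 0). Substituting into each constraint, equality holds for C3 and C5; the remaining constraints have slack.

C3 and C5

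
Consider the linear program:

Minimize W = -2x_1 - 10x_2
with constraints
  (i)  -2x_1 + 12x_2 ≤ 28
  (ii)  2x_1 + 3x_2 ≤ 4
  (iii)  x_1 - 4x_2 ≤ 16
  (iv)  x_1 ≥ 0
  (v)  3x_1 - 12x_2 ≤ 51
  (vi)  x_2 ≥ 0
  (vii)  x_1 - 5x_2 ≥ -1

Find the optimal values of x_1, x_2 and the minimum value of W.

Extreme points and W = -2x_1 - 10x_2:
  (2, 0) → W = -4
  (17/13, 6/13) → W = -94/13
  (0, 0) → W = 0
  (0, 1/5) → W = -2

The optimum lies where 2x_1 + 3x_2 = 4 and x_1 - 5x_2 = -1.
Solving simultaneously gives x_1 = 17/13, x_2 = 6/13.

x_1 = 17/13, x_2 = 6/13, minimum W = -94/13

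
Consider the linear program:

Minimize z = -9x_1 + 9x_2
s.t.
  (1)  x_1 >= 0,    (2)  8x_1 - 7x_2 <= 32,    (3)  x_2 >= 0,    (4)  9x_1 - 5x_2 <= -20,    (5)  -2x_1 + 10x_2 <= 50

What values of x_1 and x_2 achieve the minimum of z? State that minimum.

Vertices and z = -9x_1 + 9x_2:
  (0, 4) → z = 36
  (0, 5) → z = 45
  (5/8, 41/8) → z = 81/2

The optimum lies where x_1 = 0 and 9x_1 - 5x_2 = -20.
Solving simultaneously gives x_1 = 0, x_2 = 4.

x_1 = 0, x_2 = 4, minimum z = 36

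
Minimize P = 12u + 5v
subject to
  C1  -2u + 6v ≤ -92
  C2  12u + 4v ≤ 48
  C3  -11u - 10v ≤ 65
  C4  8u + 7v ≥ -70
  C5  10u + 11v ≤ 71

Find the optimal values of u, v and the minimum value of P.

u = 265/43, v = -571/43, minimum P = 325/43

Corner points and P = 12u + 5v:
  (41/5, -63/5) → P = 177/5
  (265/43, -571/43) → P = 325/43
  (185/19, -327/19) → P = 585/19

The binding constraints are -2u + 6v = -92 and -11u - 10v = 65.
Solving simultaneously gives u = 265/43, v = -571/43.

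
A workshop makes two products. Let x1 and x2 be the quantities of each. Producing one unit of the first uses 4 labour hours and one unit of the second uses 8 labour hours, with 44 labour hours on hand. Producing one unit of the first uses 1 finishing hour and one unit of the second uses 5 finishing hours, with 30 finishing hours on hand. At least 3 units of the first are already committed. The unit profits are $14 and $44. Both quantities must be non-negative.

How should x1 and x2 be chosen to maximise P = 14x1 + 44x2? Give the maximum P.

Extreme points and P = 14x1 + 44x2:
  (11, 0) → P = 154
  (3, 0) → P = 42
  (3, 4) → P = 218

The binding constraints are 4x1 + 8x2 = 44 and x1 = 3.
Solving simultaneously gives x1 = 3, x2 = 4.

x1 = 3, x2 = 4, maximum P = 218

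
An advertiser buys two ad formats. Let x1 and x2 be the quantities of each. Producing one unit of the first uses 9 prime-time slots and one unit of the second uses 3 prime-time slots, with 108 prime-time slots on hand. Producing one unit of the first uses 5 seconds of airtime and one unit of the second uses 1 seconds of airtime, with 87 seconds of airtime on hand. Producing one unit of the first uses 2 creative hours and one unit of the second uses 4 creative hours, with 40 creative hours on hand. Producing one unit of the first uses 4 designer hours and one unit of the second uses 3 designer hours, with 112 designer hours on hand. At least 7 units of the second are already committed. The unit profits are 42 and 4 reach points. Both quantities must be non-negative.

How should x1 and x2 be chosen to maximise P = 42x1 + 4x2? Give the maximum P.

x1 = 6, x2 = 7, maximum P = 280

Extreme points and P = 42x1 + 4x2:
  (0, 10) → P = 40
  (0, 7) → P = 28
  (6, 7) → P = 280

At the optimal vertex, 2x1 + 4x2 = 40 and x2 = 7.
Solving simultaneously gives x1 = 6, x2 = 7.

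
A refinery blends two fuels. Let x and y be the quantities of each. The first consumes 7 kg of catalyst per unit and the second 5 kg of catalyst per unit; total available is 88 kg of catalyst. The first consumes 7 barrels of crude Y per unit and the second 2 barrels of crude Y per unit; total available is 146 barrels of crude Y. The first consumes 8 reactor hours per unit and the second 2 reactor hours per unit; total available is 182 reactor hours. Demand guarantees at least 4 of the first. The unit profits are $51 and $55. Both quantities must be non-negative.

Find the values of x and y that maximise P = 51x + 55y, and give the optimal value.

x = 4, y = 12, maximum P = 864

The binding constraints are 7x + 5y = 88 and x = 4.
Solving simultaneously gives x = 4, y = 12.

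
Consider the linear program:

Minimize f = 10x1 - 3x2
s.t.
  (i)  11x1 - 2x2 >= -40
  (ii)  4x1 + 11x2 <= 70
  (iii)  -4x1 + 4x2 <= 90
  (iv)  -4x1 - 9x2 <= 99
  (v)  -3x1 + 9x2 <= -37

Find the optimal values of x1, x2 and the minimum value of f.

x1 = -14/3, x2 = -17/3, minimum f = -89/3

The feasible region is unbounded (it extends along (9, -4), (11, -4)), but f strictly increases along every unbounded feasible direction, so there is no improving ray and the minimum is attained at a vertex.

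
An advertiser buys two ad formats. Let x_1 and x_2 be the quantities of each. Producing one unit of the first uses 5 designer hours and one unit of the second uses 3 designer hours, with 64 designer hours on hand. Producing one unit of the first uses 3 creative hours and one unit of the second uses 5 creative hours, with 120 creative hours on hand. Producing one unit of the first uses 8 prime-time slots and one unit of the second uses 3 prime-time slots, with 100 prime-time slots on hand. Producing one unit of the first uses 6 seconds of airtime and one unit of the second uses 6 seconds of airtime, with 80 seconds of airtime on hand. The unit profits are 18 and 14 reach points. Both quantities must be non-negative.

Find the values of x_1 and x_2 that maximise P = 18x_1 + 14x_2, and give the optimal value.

x_1 = 12, x_2 = 4/3, maximum P = 704/3

Extreme points and P = 18x_1 + 14x_2:
  (0, 0) → P = 0
  (0, 40/3) → P = 560/3
  (25/2, 0) → P = 225
  (12, 4/3) → P = 704/3

At the optimal vertex, 5x_1 + 3x_2 = 64 and 8x_1 + 3x_2 = 100.
Solving simultaneously gives x_1 = 12, x_2 = 4/3.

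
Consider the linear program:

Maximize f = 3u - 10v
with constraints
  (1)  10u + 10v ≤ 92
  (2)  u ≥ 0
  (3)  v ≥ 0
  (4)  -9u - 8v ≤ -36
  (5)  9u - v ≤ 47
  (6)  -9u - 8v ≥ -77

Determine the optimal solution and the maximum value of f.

u = 47/9, v = 0, maximum f = 47/3

The binding constraints are v = 0 and 9u - v = 47.
Solving simultaneously gives u = 47/9, v = 0.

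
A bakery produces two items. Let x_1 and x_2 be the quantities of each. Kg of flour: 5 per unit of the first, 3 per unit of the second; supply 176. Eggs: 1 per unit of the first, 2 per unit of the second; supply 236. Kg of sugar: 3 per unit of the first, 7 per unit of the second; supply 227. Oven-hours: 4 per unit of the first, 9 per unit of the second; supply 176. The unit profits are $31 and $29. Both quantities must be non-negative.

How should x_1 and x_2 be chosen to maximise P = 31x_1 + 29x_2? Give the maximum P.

x_1 = 32, x_2 = 16/3, maximum P = 3440/3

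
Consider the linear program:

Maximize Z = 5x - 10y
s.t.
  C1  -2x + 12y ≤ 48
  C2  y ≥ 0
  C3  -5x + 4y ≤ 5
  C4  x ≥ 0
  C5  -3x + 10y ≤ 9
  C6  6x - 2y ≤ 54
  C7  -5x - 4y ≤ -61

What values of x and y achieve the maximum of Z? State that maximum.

x = 169/17, y = 48/17, maximum Z = 365/17

Extreme points and Z = 5x - 10y:
  (31/3, 4) → Z = 35/3
  (287/31, 114/31) → Z = 295/31
  (169/17, 48/17) → Z = 365/17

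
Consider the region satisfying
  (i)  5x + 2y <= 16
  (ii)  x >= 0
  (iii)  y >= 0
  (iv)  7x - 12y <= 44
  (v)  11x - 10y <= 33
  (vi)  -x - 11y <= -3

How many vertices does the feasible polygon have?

4

The feasible vertices (each the meet of two boundaries and inside every other half-plane) are:
  (0, 8)
  (113/36, 11/72)
  (0, 3/11)
  (3, 0)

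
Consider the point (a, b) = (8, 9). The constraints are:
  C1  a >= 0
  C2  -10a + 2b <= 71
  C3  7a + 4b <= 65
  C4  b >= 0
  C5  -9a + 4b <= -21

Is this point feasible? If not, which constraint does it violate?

Constraint C3: 7a + 4b = 92, which is not ≤ 65. All other constraints are satisfied.

not feasible — violates C3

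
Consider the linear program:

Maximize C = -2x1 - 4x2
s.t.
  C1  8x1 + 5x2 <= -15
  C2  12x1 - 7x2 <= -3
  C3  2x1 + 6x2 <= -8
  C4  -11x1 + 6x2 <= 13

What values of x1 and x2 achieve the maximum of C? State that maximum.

x1 = -73/5, x2 = -123/5, maximum C = 638/5

Feasible corners and C = -2x1 - 4x2:
  (-30/29, -39/29) → C = 216/29
  (-25/19, -17/19) → C = 118/19
  (-73/5, -123/5) → C = 638/5
  (-21/13, -31/39) → C = 250/39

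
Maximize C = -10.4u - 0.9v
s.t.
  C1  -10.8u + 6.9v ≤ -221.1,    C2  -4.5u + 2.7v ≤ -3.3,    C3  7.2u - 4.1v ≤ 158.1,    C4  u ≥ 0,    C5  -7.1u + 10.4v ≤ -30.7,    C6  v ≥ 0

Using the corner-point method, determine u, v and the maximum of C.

u = 737/36, v = 0, maximum C = -9581/45

Extreme points and C = -10.4u - 0.9v:
  (69587/2111, 41275/2111) → C = -7608523/21110
  (737/36, 0) → C = -9581/45
  (763/23, 453/23) → C = -83429/230
  (527/24, 0) → C = -6851/30

The binding constraints are -10.8u + 6.9v = -221.1 and v = 0.
Solving simultaneously gives u = 737/36, v = 0.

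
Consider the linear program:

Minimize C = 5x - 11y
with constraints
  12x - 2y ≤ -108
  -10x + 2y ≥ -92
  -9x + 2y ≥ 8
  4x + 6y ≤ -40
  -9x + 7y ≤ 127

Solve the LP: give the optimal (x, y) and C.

x = -521/41, y = 74/41, minimum C = -3419/41

Vertices and C = 5x - 11y:
  (-100/3, -146) → C = 4318/3
  (-91/10, -3/5) → C = -389/10
  (-521/41, 74/41) → C = -3419/41
The feasible region is unbounded (it extends along (-2, -9), (-7, -9)), but C strictly increases along every unbounded feasible direction, so there is no improving ray and the minimum is attained at a vertex.

At the optimal vertex, 4x + 6y = -40 and -9x + 7y = 127.
Solving simultaneously gives x = -521/41, y = 74/41.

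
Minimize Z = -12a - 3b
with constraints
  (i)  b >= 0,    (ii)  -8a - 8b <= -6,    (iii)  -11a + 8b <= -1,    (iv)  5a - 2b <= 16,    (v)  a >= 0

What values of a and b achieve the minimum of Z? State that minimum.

a = 7, b = 19/2, minimum Z = -225/2

Feasible corners and Z = -12a - 3b:
  (3/4, 0) → Z = -9
  (16/5, 0) → Z = -192/5
  (7/19, 29/76) → Z = -423/76
  (7, 19/2) → Z = -225/2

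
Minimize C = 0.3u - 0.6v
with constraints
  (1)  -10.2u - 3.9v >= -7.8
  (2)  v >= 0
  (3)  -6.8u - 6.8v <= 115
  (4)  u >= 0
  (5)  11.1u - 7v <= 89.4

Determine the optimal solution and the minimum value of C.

u = 0, v = 2, minimum C = -1.2

The optimum lies where -10.2u - 3.9v = -7.8 and u = 0.
Solving simultaneously gives u = 0, v = 2.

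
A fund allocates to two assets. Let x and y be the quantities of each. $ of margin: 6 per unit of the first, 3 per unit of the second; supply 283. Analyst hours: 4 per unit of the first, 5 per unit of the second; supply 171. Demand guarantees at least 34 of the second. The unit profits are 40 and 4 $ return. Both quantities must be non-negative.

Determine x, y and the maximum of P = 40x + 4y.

Corner points and P = 40x + 4y:
  (0, 171/5) → P = 684/5
  (0, 34) → P = 136
  (1/4, 34) → P = 146

The optimum lies where 4x + 5y = 171 and y = 34.
Solving simultaneously gives x = 1/4, y = 34.

x = 1/4, y = 34, maximum P = 146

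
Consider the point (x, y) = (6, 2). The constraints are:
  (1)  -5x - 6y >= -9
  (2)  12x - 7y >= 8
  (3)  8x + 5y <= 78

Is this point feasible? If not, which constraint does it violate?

Constraint (1): -5x - 6y = -42, which is not ≥ -9. All other constraints are satisfied.

not feasible — violates (1)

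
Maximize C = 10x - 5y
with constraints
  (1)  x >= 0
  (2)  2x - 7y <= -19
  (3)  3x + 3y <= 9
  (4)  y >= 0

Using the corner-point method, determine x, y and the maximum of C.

Vertices and C = 10x - 5y:
  (0, 19/7) → C = -95/7
  (0, 3) → C = -15
  (2/9, 25/9) → C = -35/3

x = 2/9, y = 25/9, maximum C = -35/3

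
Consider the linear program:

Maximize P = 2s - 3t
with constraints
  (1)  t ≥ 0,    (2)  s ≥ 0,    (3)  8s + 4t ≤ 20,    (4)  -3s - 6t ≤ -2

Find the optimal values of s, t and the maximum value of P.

s = 5/2, t = 0, maximum P = 5

Corner points and P = 2s - 3t:
  (5/2, 0) → P = 5
  (2/3, 0) → P = 4/3
  (0, 5) → P = -15
  (0, 1/3) → P = -1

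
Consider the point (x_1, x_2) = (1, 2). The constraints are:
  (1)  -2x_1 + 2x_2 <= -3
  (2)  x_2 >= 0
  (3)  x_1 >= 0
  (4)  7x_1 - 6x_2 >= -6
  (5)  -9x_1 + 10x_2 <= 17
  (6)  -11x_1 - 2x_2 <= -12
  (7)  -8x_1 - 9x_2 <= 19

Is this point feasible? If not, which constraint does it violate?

Constraint (1): -2x_1 + 2x_2 = 2, which is not ≤ -3. All other constraints are satisfied.

not feasible — violates (1)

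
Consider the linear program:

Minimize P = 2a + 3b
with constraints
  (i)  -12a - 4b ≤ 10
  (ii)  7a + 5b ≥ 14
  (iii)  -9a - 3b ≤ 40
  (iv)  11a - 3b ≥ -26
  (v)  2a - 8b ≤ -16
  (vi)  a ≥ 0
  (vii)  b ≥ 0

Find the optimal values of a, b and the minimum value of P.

Feasible corners and P = 2a + 3b:
  (16/33, 70/33) → P = 22/3
  (0, 14/5) → P = 42/5
  (0, 26/3) → P = 26
The feasible region is unbounded (it extends along (4, 1), (3, 11)), but P strictly increases along every unbounded feasible direction, so there is no improving ray and the minimum is attained at a vertex.

At the optimal vertex, 7a + 5b = 14 and 2a - 8b = -16.
Solving simultaneously gives a = 16/33, b = 70/33.

a = 16/33, b = 70/33, minimum P = 22/3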